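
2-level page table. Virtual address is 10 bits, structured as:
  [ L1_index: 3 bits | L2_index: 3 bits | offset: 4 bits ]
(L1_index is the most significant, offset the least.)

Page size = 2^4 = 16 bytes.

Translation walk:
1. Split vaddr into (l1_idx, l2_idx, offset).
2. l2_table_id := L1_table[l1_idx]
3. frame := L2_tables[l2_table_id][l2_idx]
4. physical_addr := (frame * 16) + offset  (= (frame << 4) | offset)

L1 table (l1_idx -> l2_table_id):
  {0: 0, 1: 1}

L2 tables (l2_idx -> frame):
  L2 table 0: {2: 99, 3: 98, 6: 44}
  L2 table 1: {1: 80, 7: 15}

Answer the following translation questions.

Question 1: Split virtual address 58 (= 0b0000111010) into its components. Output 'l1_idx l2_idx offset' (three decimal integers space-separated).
Answer: 0 3 10

Derivation:
vaddr = 58 = 0b0000111010
  top 3 bits -> l1_idx = 0
  next 3 bits -> l2_idx = 3
  bottom 4 bits -> offset = 10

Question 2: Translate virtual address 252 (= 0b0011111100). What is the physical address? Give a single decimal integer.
Answer: 252

Derivation:
vaddr = 252 = 0b0011111100
Split: l1_idx=1, l2_idx=7, offset=12
L1[1] = 1
L2[1][7] = 15
paddr = 15 * 16 + 12 = 252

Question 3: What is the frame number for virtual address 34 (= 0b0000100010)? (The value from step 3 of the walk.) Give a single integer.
vaddr = 34: l1_idx=0, l2_idx=2
L1[0] = 0; L2[0][2] = 99

Answer: 99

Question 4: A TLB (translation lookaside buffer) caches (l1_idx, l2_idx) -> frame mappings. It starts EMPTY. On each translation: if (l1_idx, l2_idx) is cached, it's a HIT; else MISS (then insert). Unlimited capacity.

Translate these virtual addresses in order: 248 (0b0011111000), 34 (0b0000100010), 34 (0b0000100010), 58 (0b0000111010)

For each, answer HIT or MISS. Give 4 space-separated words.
vaddr=248: (1,7) not in TLB -> MISS, insert
vaddr=34: (0,2) not in TLB -> MISS, insert
vaddr=34: (0,2) in TLB -> HIT
vaddr=58: (0,3) not in TLB -> MISS, insert

Answer: MISS MISS HIT MISS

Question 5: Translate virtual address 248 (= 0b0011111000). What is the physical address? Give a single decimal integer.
vaddr = 248 = 0b0011111000
Split: l1_idx=1, l2_idx=7, offset=8
L1[1] = 1
L2[1][7] = 15
paddr = 15 * 16 + 8 = 248

Answer: 248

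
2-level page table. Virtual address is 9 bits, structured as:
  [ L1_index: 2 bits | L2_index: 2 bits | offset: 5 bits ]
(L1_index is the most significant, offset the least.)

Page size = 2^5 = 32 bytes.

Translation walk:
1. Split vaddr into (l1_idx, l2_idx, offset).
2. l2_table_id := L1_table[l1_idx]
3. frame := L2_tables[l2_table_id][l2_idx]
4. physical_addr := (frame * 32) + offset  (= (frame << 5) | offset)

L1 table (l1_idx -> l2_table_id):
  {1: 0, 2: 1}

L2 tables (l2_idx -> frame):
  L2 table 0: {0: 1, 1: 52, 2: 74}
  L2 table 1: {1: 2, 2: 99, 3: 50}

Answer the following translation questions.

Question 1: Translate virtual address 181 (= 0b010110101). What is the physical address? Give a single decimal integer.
Answer: 1685

Derivation:
vaddr = 181 = 0b010110101
Split: l1_idx=1, l2_idx=1, offset=21
L1[1] = 0
L2[0][1] = 52
paddr = 52 * 32 + 21 = 1685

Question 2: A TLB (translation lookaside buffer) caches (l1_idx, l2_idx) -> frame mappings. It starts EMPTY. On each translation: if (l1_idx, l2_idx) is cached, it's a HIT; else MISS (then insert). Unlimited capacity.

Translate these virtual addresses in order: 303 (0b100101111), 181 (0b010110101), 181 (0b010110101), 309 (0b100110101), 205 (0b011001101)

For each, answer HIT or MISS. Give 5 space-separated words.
Answer: MISS MISS HIT HIT MISS

Derivation:
vaddr=303: (2,1) not in TLB -> MISS, insert
vaddr=181: (1,1) not in TLB -> MISS, insert
vaddr=181: (1,1) in TLB -> HIT
vaddr=309: (2,1) in TLB -> HIT
vaddr=205: (1,2) not in TLB -> MISS, insert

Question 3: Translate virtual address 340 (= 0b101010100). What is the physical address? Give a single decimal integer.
vaddr = 340 = 0b101010100
Split: l1_idx=2, l2_idx=2, offset=20
L1[2] = 1
L2[1][2] = 99
paddr = 99 * 32 + 20 = 3188

Answer: 3188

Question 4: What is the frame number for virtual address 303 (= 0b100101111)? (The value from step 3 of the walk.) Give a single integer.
Answer: 2

Derivation:
vaddr = 303: l1_idx=2, l2_idx=1
L1[2] = 1; L2[1][1] = 2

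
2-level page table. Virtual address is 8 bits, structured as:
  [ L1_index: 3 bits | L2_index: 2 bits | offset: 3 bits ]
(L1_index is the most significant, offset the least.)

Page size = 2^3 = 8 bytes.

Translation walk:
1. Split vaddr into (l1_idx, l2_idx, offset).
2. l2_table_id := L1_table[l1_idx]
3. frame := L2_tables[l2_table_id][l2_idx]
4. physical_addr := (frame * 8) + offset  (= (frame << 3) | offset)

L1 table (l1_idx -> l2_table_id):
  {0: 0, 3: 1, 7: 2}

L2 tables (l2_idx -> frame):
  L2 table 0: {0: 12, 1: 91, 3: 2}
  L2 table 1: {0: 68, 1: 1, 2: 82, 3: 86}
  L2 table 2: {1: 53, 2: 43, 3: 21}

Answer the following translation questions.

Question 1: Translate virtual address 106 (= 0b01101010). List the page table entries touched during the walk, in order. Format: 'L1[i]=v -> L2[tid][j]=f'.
Answer: L1[3]=1 -> L2[1][1]=1

Derivation:
vaddr = 106 = 0b01101010
Split: l1_idx=3, l2_idx=1, offset=2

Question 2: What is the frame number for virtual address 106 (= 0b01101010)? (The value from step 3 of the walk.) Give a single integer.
vaddr = 106: l1_idx=3, l2_idx=1
L1[3] = 1; L2[1][1] = 1

Answer: 1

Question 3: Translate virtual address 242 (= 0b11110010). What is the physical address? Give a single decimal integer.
vaddr = 242 = 0b11110010
Split: l1_idx=7, l2_idx=2, offset=2
L1[7] = 2
L2[2][2] = 43
paddr = 43 * 8 + 2 = 346

Answer: 346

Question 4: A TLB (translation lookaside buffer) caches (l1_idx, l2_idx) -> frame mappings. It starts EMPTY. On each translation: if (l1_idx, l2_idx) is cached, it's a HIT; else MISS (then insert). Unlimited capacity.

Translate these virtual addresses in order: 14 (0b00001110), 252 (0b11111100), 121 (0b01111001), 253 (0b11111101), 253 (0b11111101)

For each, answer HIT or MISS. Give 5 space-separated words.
vaddr=14: (0,1) not in TLB -> MISS, insert
vaddr=252: (7,3) not in TLB -> MISS, insert
vaddr=121: (3,3) not in TLB -> MISS, insert
vaddr=253: (7,3) in TLB -> HIT
vaddr=253: (7,3) in TLB -> HIT

Answer: MISS MISS MISS HIT HIT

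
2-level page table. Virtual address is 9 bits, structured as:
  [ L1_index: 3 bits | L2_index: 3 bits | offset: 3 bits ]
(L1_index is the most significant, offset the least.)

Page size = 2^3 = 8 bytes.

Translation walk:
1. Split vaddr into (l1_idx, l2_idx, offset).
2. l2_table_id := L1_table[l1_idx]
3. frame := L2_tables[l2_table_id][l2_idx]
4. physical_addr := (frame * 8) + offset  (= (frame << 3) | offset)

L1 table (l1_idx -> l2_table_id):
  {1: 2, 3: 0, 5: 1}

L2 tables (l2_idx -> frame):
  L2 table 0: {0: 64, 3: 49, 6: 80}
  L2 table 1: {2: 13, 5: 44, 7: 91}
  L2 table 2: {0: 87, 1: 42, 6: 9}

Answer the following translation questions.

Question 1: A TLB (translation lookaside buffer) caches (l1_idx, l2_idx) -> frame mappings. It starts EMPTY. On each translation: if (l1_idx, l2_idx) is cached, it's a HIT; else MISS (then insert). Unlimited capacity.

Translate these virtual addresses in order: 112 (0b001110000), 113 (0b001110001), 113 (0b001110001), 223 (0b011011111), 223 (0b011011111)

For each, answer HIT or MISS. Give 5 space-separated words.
vaddr=112: (1,6) not in TLB -> MISS, insert
vaddr=113: (1,6) in TLB -> HIT
vaddr=113: (1,6) in TLB -> HIT
vaddr=223: (3,3) not in TLB -> MISS, insert
vaddr=223: (3,3) in TLB -> HIT

Answer: MISS HIT HIT MISS HIT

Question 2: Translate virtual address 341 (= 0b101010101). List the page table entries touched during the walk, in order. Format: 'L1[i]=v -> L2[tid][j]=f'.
vaddr = 341 = 0b101010101
Split: l1_idx=5, l2_idx=2, offset=5

Answer: L1[5]=1 -> L2[1][2]=13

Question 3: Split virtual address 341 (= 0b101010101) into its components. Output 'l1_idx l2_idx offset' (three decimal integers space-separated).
Answer: 5 2 5

Derivation:
vaddr = 341 = 0b101010101
  top 3 bits -> l1_idx = 5
  next 3 bits -> l2_idx = 2
  bottom 3 bits -> offset = 5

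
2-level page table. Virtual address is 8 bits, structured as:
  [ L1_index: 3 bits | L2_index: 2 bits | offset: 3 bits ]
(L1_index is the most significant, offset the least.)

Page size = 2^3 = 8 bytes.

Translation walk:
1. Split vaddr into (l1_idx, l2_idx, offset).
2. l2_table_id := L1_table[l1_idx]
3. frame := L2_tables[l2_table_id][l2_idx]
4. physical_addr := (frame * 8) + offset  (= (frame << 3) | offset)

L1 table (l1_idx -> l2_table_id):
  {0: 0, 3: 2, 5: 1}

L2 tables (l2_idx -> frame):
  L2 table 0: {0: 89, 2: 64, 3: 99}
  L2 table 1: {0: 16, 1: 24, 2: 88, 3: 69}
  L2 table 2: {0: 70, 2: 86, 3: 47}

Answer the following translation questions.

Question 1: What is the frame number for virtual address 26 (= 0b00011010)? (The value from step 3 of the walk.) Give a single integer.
Answer: 99

Derivation:
vaddr = 26: l1_idx=0, l2_idx=3
L1[0] = 0; L2[0][3] = 99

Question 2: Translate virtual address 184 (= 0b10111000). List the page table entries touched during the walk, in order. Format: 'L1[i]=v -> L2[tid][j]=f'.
vaddr = 184 = 0b10111000
Split: l1_idx=5, l2_idx=3, offset=0

Answer: L1[5]=1 -> L2[1][3]=69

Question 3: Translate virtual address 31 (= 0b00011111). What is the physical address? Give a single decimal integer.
vaddr = 31 = 0b00011111
Split: l1_idx=0, l2_idx=3, offset=7
L1[0] = 0
L2[0][3] = 99
paddr = 99 * 8 + 7 = 799

Answer: 799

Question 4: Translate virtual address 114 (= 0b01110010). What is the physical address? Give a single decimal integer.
Answer: 690

Derivation:
vaddr = 114 = 0b01110010
Split: l1_idx=3, l2_idx=2, offset=2
L1[3] = 2
L2[2][2] = 86
paddr = 86 * 8 + 2 = 690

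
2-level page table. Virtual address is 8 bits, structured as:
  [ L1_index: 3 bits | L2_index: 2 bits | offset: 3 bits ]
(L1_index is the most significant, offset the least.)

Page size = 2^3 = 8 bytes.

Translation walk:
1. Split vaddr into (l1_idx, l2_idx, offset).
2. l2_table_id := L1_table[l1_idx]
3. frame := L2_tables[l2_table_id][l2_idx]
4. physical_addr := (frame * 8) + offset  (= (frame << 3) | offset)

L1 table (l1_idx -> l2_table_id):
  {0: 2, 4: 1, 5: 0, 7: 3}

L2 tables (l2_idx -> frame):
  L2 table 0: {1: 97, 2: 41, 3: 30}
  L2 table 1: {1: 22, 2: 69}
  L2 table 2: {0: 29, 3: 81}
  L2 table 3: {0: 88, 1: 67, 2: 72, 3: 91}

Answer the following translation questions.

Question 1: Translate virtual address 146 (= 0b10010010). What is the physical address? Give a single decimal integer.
vaddr = 146 = 0b10010010
Split: l1_idx=4, l2_idx=2, offset=2
L1[4] = 1
L2[1][2] = 69
paddr = 69 * 8 + 2 = 554

Answer: 554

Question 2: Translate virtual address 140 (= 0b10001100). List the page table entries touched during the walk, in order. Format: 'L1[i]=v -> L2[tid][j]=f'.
vaddr = 140 = 0b10001100
Split: l1_idx=4, l2_idx=1, offset=4

Answer: L1[4]=1 -> L2[1][1]=22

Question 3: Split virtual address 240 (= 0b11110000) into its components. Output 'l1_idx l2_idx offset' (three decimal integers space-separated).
vaddr = 240 = 0b11110000
  top 3 bits -> l1_idx = 7
  next 2 bits -> l2_idx = 2
  bottom 3 bits -> offset = 0

Answer: 7 2 0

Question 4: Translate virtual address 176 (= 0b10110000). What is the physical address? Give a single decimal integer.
vaddr = 176 = 0b10110000
Split: l1_idx=5, l2_idx=2, offset=0
L1[5] = 0
L2[0][2] = 41
paddr = 41 * 8 + 0 = 328

Answer: 328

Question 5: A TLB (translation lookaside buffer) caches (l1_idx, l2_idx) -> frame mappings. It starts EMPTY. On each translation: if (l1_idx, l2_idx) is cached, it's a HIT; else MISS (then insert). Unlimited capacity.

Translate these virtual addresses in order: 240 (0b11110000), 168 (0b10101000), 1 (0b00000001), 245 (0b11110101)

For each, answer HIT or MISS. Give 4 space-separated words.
vaddr=240: (7,2) not in TLB -> MISS, insert
vaddr=168: (5,1) not in TLB -> MISS, insert
vaddr=1: (0,0) not in TLB -> MISS, insert
vaddr=245: (7,2) in TLB -> HIT

Answer: MISS MISS MISS HIT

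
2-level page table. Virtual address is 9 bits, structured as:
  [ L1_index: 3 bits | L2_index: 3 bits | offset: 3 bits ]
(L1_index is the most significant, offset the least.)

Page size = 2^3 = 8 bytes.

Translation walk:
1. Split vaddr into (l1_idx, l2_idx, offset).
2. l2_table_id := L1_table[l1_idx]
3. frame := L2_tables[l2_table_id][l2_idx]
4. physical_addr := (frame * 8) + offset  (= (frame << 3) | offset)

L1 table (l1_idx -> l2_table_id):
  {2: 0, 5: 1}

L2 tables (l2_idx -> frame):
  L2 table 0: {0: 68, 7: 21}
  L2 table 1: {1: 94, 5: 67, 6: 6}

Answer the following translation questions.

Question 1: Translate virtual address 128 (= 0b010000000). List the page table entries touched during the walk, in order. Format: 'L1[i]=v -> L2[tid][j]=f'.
Answer: L1[2]=0 -> L2[0][0]=68

Derivation:
vaddr = 128 = 0b010000000
Split: l1_idx=2, l2_idx=0, offset=0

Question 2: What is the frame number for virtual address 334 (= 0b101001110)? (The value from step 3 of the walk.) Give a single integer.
Answer: 94

Derivation:
vaddr = 334: l1_idx=5, l2_idx=1
L1[5] = 1; L2[1][1] = 94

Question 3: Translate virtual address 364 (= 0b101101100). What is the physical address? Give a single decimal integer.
Answer: 540

Derivation:
vaddr = 364 = 0b101101100
Split: l1_idx=5, l2_idx=5, offset=4
L1[5] = 1
L2[1][5] = 67
paddr = 67 * 8 + 4 = 540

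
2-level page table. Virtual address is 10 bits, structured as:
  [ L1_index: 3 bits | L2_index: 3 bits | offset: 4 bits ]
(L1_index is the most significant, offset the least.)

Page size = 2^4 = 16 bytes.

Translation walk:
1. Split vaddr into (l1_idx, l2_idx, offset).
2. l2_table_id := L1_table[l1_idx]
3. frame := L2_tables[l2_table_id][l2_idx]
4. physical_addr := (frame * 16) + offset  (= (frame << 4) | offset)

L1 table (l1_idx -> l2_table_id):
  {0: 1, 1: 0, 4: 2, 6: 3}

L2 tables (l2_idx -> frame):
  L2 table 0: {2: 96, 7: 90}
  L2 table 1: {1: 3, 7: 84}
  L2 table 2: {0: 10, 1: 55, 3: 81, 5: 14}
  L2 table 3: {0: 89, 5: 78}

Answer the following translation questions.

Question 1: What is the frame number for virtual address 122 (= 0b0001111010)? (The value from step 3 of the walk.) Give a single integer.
Answer: 84

Derivation:
vaddr = 122: l1_idx=0, l2_idx=7
L1[0] = 1; L2[1][7] = 84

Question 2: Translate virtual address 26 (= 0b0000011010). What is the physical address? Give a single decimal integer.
vaddr = 26 = 0b0000011010
Split: l1_idx=0, l2_idx=1, offset=10
L1[0] = 1
L2[1][1] = 3
paddr = 3 * 16 + 10 = 58

Answer: 58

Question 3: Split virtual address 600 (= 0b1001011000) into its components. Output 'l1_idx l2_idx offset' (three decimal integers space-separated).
vaddr = 600 = 0b1001011000
  top 3 bits -> l1_idx = 4
  next 3 bits -> l2_idx = 5
  bottom 4 bits -> offset = 8

Answer: 4 5 8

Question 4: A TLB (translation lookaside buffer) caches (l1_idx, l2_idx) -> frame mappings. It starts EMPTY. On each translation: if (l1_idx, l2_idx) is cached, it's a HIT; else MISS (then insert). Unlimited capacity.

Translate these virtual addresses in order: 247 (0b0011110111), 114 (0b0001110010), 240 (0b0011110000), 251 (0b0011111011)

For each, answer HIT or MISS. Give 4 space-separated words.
vaddr=247: (1,7) not in TLB -> MISS, insert
vaddr=114: (0,7) not in TLB -> MISS, insert
vaddr=240: (1,7) in TLB -> HIT
vaddr=251: (1,7) in TLB -> HIT

Answer: MISS MISS HIT HIT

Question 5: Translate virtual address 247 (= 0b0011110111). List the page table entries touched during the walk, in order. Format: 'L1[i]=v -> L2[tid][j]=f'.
vaddr = 247 = 0b0011110111
Split: l1_idx=1, l2_idx=7, offset=7

Answer: L1[1]=0 -> L2[0][7]=90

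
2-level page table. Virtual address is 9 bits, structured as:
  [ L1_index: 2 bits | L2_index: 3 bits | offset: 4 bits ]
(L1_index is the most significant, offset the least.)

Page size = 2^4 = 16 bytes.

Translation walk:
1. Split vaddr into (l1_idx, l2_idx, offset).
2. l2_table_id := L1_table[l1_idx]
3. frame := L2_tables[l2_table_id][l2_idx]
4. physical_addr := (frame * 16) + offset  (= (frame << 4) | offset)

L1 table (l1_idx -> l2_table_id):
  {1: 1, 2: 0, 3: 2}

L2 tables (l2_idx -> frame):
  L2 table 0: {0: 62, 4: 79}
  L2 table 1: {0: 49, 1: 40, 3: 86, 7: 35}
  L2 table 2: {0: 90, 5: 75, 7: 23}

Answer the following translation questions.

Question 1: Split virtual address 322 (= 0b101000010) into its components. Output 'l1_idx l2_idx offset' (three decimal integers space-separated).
vaddr = 322 = 0b101000010
  top 2 bits -> l1_idx = 2
  next 3 bits -> l2_idx = 4
  bottom 4 bits -> offset = 2

Answer: 2 4 2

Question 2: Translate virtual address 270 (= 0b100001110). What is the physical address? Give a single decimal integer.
vaddr = 270 = 0b100001110
Split: l1_idx=2, l2_idx=0, offset=14
L1[2] = 0
L2[0][0] = 62
paddr = 62 * 16 + 14 = 1006

Answer: 1006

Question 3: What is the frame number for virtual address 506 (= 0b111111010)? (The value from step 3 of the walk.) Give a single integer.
Answer: 23

Derivation:
vaddr = 506: l1_idx=3, l2_idx=7
L1[3] = 2; L2[2][7] = 23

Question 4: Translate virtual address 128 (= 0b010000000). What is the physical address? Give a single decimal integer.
vaddr = 128 = 0b010000000
Split: l1_idx=1, l2_idx=0, offset=0
L1[1] = 1
L2[1][0] = 49
paddr = 49 * 16 + 0 = 784

Answer: 784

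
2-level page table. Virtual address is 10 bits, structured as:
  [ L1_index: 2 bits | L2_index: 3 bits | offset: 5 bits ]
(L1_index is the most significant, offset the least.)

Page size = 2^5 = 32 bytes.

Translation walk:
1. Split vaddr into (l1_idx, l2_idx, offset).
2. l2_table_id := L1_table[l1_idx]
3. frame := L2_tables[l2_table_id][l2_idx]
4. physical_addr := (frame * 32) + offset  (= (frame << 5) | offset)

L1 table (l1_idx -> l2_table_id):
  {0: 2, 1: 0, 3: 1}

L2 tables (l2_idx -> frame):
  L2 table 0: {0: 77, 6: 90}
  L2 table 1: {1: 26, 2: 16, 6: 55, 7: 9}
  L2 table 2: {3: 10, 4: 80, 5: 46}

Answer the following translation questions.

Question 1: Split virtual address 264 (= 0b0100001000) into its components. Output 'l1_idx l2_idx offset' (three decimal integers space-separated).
vaddr = 264 = 0b0100001000
  top 2 bits -> l1_idx = 1
  next 3 bits -> l2_idx = 0
  bottom 5 bits -> offset = 8

Answer: 1 0 8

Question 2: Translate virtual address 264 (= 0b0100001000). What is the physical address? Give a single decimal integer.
vaddr = 264 = 0b0100001000
Split: l1_idx=1, l2_idx=0, offset=8
L1[1] = 0
L2[0][0] = 77
paddr = 77 * 32 + 8 = 2472

Answer: 2472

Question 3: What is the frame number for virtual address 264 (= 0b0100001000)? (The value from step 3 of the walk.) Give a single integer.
vaddr = 264: l1_idx=1, l2_idx=0
L1[1] = 0; L2[0][0] = 77

Answer: 77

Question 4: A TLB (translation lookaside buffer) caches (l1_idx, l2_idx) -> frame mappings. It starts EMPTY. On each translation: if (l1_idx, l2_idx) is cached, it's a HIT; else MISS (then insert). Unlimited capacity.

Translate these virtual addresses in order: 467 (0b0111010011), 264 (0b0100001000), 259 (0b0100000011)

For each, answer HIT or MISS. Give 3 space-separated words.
Answer: MISS MISS HIT

Derivation:
vaddr=467: (1,6) not in TLB -> MISS, insert
vaddr=264: (1,0) not in TLB -> MISS, insert
vaddr=259: (1,0) in TLB -> HIT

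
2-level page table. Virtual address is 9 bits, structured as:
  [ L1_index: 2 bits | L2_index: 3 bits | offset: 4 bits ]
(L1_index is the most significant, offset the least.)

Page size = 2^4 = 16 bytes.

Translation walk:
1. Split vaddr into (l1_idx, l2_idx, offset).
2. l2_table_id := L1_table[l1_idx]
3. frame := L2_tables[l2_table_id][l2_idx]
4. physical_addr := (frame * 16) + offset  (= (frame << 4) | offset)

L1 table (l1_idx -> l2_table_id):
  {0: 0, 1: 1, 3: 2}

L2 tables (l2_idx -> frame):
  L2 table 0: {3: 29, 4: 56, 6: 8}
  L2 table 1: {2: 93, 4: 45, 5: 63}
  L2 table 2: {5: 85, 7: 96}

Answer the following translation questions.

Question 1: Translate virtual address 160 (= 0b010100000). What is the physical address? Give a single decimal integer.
vaddr = 160 = 0b010100000
Split: l1_idx=1, l2_idx=2, offset=0
L1[1] = 1
L2[1][2] = 93
paddr = 93 * 16 + 0 = 1488

Answer: 1488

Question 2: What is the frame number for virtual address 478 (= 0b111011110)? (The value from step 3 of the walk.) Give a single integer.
Answer: 85

Derivation:
vaddr = 478: l1_idx=3, l2_idx=5
L1[3] = 2; L2[2][5] = 85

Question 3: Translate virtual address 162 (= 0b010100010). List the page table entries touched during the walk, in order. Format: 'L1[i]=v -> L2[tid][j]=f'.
vaddr = 162 = 0b010100010
Split: l1_idx=1, l2_idx=2, offset=2

Answer: L1[1]=1 -> L2[1][2]=93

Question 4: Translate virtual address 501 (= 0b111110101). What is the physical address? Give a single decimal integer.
Answer: 1541

Derivation:
vaddr = 501 = 0b111110101
Split: l1_idx=3, l2_idx=7, offset=5
L1[3] = 2
L2[2][7] = 96
paddr = 96 * 16 + 5 = 1541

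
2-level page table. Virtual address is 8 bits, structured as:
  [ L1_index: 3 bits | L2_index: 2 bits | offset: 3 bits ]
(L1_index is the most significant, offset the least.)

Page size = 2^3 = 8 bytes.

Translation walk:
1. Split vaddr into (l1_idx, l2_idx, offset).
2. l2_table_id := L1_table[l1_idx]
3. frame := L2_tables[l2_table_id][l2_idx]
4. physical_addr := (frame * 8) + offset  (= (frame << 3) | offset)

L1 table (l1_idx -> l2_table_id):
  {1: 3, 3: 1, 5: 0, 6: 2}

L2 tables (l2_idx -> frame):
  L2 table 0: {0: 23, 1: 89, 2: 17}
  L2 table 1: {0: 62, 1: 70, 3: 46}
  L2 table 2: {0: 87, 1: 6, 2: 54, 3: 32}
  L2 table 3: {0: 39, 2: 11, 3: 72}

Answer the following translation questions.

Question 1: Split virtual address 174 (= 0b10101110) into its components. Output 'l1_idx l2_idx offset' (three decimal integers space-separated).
Answer: 5 1 6

Derivation:
vaddr = 174 = 0b10101110
  top 3 bits -> l1_idx = 5
  next 2 bits -> l2_idx = 1
  bottom 3 bits -> offset = 6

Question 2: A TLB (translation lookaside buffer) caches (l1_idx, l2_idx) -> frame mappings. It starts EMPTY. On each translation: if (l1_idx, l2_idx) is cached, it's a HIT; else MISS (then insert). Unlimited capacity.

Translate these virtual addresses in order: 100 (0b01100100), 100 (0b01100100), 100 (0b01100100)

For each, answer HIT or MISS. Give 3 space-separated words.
vaddr=100: (3,0) not in TLB -> MISS, insert
vaddr=100: (3,0) in TLB -> HIT
vaddr=100: (3,0) in TLB -> HIT

Answer: MISS HIT HIT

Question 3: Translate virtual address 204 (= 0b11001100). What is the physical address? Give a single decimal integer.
vaddr = 204 = 0b11001100
Split: l1_idx=6, l2_idx=1, offset=4
L1[6] = 2
L2[2][1] = 6
paddr = 6 * 8 + 4 = 52

Answer: 52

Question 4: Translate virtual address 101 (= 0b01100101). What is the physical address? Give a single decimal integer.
vaddr = 101 = 0b01100101
Split: l1_idx=3, l2_idx=0, offset=5
L1[3] = 1
L2[1][0] = 62
paddr = 62 * 8 + 5 = 501

Answer: 501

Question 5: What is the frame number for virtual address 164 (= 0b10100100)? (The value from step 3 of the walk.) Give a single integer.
Answer: 23

Derivation:
vaddr = 164: l1_idx=5, l2_idx=0
L1[5] = 0; L2[0][0] = 23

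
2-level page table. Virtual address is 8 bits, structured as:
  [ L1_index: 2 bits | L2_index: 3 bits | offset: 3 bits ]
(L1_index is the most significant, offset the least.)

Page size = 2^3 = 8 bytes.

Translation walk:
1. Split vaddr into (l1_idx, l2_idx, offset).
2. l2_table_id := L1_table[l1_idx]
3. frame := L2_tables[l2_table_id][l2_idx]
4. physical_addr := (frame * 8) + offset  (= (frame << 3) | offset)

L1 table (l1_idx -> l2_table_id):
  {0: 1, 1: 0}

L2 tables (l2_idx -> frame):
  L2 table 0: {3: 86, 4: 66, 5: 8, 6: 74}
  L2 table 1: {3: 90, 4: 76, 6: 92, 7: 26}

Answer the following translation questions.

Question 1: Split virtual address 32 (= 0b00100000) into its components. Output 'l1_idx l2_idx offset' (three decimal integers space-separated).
vaddr = 32 = 0b00100000
  top 2 bits -> l1_idx = 0
  next 3 bits -> l2_idx = 4
  bottom 3 bits -> offset = 0

Answer: 0 4 0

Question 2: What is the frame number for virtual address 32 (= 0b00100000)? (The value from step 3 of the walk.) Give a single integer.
Answer: 76

Derivation:
vaddr = 32: l1_idx=0, l2_idx=4
L1[0] = 1; L2[1][4] = 76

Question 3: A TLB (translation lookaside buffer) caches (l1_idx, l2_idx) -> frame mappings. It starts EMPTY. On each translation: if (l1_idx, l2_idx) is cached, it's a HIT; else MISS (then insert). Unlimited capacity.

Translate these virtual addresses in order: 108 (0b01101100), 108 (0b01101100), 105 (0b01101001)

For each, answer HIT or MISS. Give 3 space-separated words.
vaddr=108: (1,5) not in TLB -> MISS, insert
vaddr=108: (1,5) in TLB -> HIT
vaddr=105: (1,5) in TLB -> HIT

Answer: MISS HIT HIT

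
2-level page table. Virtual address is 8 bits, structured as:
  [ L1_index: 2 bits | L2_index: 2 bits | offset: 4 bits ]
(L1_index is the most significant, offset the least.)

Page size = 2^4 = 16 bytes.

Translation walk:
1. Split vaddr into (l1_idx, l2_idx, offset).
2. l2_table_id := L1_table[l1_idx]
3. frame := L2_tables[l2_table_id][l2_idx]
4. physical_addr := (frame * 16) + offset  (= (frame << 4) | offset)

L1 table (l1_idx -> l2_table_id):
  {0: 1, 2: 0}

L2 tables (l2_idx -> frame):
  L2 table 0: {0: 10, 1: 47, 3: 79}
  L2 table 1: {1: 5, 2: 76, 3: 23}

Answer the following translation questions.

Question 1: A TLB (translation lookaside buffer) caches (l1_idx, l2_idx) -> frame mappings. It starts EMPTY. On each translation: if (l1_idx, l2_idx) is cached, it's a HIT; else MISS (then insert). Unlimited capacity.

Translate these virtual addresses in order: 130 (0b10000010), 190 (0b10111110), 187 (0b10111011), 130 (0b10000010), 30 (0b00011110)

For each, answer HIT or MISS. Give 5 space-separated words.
vaddr=130: (2,0) not in TLB -> MISS, insert
vaddr=190: (2,3) not in TLB -> MISS, insert
vaddr=187: (2,3) in TLB -> HIT
vaddr=130: (2,0) in TLB -> HIT
vaddr=30: (0,1) not in TLB -> MISS, insert

Answer: MISS MISS HIT HIT MISS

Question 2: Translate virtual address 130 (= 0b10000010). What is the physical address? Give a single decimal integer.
vaddr = 130 = 0b10000010
Split: l1_idx=2, l2_idx=0, offset=2
L1[2] = 0
L2[0][0] = 10
paddr = 10 * 16 + 2 = 162

Answer: 162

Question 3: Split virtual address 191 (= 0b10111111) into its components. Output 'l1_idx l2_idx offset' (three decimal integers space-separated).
Answer: 2 3 15

Derivation:
vaddr = 191 = 0b10111111
  top 2 bits -> l1_idx = 2
  next 2 bits -> l2_idx = 3
  bottom 4 bits -> offset = 15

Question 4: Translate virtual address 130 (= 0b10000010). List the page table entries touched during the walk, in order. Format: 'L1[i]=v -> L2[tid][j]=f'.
vaddr = 130 = 0b10000010
Split: l1_idx=2, l2_idx=0, offset=2

Answer: L1[2]=0 -> L2[0][0]=10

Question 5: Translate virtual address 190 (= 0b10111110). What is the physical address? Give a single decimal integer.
vaddr = 190 = 0b10111110
Split: l1_idx=2, l2_idx=3, offset=14
L1[2] = 0
L2[0][3] = 79
paddr = 79 * 16 + 14 = 1278

Answer: 1278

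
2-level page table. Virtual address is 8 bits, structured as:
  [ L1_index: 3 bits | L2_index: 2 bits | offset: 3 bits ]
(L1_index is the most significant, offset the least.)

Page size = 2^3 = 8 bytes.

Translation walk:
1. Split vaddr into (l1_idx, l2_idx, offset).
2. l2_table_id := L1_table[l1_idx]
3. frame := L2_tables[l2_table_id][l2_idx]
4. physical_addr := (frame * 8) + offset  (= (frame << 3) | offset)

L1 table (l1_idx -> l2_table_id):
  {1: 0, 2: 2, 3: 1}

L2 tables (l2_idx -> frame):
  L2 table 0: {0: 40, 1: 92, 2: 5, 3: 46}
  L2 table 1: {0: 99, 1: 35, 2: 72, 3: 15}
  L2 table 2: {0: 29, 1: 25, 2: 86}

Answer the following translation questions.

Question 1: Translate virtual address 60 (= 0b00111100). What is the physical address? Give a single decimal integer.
vaddr = 60 = 0b00111100
Split: l1_idx=1, l2_idx=3, offset=4
L1[1] = 0
L2[0][3] = 46
paddr = 46 * 8 + 4 = 372

Answer: 372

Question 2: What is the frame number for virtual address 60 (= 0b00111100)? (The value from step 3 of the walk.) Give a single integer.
Answer: 46

Derivation:
vaddr = 60: l1_idx=1, l2_idx=3
L1[1] = 0; L2[0][3] = 46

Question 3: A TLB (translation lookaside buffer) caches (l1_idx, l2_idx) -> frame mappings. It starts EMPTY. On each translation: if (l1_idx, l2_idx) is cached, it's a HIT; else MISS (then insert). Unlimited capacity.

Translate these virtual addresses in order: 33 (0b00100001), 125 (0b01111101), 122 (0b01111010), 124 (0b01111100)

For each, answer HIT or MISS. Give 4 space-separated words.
Answer: MISS MISS HIT HIT

Derivation:
vaddr=33: (1,0) not in TLB -> MISS, insert
vaddr=125: (3,3) not in TLB -> MISS, insert
vaddr=122: (3,3) in TLB -> HIT
vaddr=124: (3,3) in TLB -> HIT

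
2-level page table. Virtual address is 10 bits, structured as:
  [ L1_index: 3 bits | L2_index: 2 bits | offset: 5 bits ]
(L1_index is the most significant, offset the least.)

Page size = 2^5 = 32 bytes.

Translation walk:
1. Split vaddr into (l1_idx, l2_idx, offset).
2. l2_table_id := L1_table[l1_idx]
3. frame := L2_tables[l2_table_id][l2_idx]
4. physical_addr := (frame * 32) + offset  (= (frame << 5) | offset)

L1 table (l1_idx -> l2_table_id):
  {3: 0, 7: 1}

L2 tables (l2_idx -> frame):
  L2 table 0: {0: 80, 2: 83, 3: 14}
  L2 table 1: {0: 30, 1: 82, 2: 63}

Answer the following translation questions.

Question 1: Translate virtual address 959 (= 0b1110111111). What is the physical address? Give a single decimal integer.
Answer: 2655

Derivation:
vaddr = 959 = 0b1110111111
Split: l1_idx=7, l2_idx=1, offset=31
L1[7] = 1
L2[1][1] = 82
paddr = 82 * 32 + 31 = 2655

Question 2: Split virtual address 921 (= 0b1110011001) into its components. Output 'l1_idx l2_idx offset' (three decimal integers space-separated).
vaddr = 921 = 0b1110011001
  top 3 bits -> l1_idx = 7
  next 2 bits -> l2_idx = 0
  bottom 5 bits -> offset = 25

Answer: 7 0 25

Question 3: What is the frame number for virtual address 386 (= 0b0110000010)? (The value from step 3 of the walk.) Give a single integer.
Answer: 80

Derivation:
vaddr = 386: l1_idx=3, l2_idx=0
L1[3] = 0; L2[0][0] = 80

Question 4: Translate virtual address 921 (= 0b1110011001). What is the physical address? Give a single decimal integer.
vaddr = 921 = 0b1110011001
Split: l1_idx=7, l2_idx=0, offset=25
L1[7] = 1
L2[1][0] = 30
paddr = 30 * 32 + 25 = 985

Answer: 985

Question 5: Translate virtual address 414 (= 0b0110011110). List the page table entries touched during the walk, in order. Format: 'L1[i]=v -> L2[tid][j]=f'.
vaddr = 414 = 0b0110011110
Split: l1_idx=3, l2_idx=0, offset=30

Answer: L1[3]=0 -> L2[0][0]=80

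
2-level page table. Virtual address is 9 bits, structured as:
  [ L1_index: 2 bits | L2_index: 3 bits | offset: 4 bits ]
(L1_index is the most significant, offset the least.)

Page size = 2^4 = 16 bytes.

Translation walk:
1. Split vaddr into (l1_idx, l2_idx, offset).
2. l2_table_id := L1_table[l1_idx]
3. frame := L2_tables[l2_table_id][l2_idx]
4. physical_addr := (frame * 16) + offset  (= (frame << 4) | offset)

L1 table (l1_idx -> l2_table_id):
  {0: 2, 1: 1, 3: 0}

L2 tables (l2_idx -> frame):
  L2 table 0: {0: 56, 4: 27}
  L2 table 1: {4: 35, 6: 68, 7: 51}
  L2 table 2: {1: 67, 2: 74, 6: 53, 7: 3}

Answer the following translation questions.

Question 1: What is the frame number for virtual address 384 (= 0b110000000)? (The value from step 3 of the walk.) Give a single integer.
Answer: 56

Derivation:
vaddr = 384: l1_idx=3, l2_idx=0
L1[3] = 0; L2[0][0] = 56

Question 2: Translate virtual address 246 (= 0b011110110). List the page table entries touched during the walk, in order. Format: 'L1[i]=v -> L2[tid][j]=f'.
Answer: L1[1]=1 -> L2[1][7]=51

Derivation:
vaddr = 246 = 0b011110110
Split: l1_idx=1, l2_idx=7, offset=6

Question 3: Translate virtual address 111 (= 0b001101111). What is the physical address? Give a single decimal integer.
vaddr = 111 = 0b001101111
Split: l1_idx=0, l2_idx=6, offset=15
L1[0] = 2
L2[2][6] = 53
paddr = 53 * 16 + 15 = 863

Answer: 863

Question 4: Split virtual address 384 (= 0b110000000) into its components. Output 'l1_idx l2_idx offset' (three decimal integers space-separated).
vaddr = 384 = 0b110000000
  top 2 bits -> l1_idx = 3
  next 3 bits -> l2_idx = 0
  bottom 4 bits -> offset = 0

Answer: 3 0 0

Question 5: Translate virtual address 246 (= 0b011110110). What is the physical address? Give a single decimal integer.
vaddr = 246 = 0b011110110
Split: l1_idx=1, l2_idx=7, offset=6
L1[1] = 1
L2[1][7] = 51
paddr = 51 * 16 + 6 = 822

Answer: 822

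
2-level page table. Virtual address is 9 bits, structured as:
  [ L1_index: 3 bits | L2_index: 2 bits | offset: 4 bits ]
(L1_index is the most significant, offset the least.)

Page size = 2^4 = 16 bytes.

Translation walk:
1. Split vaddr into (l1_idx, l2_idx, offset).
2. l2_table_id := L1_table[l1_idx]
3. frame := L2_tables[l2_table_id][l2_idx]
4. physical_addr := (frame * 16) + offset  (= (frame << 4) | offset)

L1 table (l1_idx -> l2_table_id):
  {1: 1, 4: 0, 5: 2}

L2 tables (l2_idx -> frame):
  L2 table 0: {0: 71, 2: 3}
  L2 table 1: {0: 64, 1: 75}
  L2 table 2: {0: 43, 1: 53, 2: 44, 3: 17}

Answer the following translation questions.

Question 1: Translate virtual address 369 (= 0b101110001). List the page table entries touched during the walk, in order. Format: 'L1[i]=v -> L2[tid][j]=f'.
Answer: L1[5]=2 -> L2[2][3]=17

Derivation:
vaddr = 369 = 0b101110001
Split: l1_idx=5, l2_idx=3, offset=1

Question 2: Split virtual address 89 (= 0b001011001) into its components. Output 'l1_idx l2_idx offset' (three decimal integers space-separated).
Answer: 1 1 9

Derivation:
vaddr = 89 = 0b001011001
  top 3 bits -> l1_idx = 1
  next 2 bits -> l2_idx = 1
  bottom 4 bits -> offset = 9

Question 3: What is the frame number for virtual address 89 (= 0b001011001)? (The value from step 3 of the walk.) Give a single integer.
vaddr = 89: l1_idx=1, l2_idx=1
L1[1] = 1; L2[1][1] = 75

Answer: 75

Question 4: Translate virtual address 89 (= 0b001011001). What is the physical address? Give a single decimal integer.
Answer: 1209

Derivation:
vaddr = 89 = 0b001011001
Split: l1_idx=1, l2_idx=1, offset=9
L1[1] = 1
L2[1][1] = 75
paddr = 75 * 16 + 9 = 1209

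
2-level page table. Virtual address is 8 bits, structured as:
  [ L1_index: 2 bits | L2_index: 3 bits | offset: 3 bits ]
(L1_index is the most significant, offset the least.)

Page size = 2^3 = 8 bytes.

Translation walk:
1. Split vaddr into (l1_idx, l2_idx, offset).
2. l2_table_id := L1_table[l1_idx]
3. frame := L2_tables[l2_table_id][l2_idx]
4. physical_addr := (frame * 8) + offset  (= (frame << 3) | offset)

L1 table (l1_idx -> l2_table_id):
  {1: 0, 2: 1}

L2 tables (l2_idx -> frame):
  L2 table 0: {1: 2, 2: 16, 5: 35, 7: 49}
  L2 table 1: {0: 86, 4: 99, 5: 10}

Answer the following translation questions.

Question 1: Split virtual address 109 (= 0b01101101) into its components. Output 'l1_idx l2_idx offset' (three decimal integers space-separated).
Answer: 1 5 5

Derivation:
vaddr = 109 = 0b01101101
  top 2 bits -> l1_idx = 1
  next 3 bits -> l2_idx = 5
  bottom 3 bits -> offset = 5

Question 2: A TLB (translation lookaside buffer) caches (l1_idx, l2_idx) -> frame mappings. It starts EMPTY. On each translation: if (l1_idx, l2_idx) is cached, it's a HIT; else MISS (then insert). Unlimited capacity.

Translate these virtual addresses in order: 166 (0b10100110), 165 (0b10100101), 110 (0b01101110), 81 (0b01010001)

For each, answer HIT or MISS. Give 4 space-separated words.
Answer: MISS HIT MISS MISS

Derivation:
vaddr=166: (2,4) not in TLB -> MISS, insert
vaddr=165: (2,4) in TLB -> HIT
vaddr=110: (1,5) not in TLB -> MISS, insert
vaddr=81: (1,2) not in TLB -> MISS, insert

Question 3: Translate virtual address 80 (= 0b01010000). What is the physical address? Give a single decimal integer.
vaddr = 80 = 0b01010000
Split: l1_idx=1, l2_idx=2, offset=0
L1[1] = 0
L2[0][2] = 16
paddr = 16 * 8 + 0 = 128

Answer: 128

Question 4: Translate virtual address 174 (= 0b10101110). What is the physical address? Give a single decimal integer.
Answer: 86

Derivation:
vaddr = 174 = 0b10101110
Split: l1_idx=2, l2_idx=5, offset=6
L1[2] = 1
L2[1][5] = 10
paddr = 10 * 8 + 6 = 86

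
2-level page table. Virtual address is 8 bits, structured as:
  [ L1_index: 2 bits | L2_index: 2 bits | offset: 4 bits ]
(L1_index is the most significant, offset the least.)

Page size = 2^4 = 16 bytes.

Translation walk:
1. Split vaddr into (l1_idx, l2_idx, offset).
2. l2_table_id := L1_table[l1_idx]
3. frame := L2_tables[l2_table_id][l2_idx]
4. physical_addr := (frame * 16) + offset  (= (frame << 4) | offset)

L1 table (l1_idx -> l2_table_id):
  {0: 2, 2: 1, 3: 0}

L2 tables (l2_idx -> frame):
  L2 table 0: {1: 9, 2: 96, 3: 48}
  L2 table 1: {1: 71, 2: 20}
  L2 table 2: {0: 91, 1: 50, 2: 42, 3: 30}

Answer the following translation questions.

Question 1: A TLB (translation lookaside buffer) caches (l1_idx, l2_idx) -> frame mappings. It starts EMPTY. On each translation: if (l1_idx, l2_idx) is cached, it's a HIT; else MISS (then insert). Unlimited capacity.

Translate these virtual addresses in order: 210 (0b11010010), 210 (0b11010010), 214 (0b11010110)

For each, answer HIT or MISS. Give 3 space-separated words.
Answer: MISS HIT HIT

Derivation:
vaddr=210: (3,1) not in TLB -> MISS, insert
vaddr=210: (3,1) in TLB -> HIT
vaddr=214: (3,1) in TLB -> HIT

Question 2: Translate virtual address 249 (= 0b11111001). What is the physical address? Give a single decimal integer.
vaddr = 249 = 0b11111001
Split: l1_idx=3, l2_idx=3, offset=9
L1[3] = 0
L2[0][3] = 48
paddr = 48 * 16 + 9 = 777

Answer: 777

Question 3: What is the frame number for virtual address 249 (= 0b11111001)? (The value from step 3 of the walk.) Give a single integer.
vaddr = 249: l1_idx=3, l2_idx=3
L1[3] = 0; L2[0][3] = 48

Answer: 48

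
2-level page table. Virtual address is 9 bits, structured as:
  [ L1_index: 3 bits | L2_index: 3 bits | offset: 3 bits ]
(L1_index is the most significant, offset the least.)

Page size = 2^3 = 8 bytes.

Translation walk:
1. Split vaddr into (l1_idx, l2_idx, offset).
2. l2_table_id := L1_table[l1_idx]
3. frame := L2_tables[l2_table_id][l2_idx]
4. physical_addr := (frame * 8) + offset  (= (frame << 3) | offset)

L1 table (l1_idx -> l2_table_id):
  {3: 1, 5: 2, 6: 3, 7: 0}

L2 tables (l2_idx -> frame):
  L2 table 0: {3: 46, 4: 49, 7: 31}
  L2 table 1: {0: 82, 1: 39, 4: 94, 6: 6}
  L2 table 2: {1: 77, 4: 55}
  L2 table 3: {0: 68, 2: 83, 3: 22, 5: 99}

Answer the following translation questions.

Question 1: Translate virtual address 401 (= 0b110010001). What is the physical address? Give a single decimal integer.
vaddr = 401 = 0b110010001
Split: l1_idx=6, l2_idx=2, offset=1
L1[6] = 3
L2[3][2] = 83
paddr = 83 * 8 + 1 = 665

Answer: 665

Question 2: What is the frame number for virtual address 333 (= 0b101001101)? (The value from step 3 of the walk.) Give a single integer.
Answer: 77

Derivation:
vaddr = 333: l1_idx=5, l2_idx=1
L1[5] = 2; L2[2][1] = 77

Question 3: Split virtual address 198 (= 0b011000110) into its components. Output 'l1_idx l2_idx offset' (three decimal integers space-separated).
Answer: 3 0 6

Derivation:
vaddr = 198 = 0b011000110
  top 3 bits -> l1_idx = 3
  next 3 bits -> l2_idx = 0
  bottom 3 bits -> offset = 6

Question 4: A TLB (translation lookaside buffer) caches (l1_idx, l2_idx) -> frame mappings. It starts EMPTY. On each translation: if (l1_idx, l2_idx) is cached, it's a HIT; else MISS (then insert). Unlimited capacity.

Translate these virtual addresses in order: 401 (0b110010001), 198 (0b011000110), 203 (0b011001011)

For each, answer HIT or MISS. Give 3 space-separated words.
Answer: MISS MISS MISS

Derivation:
vaddr=401: (6,2) not in TLB -> MISS, insert
vaddr=198: (3,0) not in TLB -> MISS, insert
vaddr=203: (3,1) not in TLB -> MISS, insert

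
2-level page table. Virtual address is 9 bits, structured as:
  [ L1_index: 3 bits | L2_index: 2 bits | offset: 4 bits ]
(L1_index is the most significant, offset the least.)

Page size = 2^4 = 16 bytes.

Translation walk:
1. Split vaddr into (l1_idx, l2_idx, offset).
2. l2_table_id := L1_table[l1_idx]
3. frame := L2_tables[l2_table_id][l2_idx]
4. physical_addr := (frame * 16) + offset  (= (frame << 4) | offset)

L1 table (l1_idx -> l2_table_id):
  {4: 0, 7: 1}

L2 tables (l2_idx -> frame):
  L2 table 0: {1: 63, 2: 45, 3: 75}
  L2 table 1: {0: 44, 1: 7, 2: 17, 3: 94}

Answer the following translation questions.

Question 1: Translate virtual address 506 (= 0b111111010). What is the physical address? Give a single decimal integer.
vaddr = 506 = 0b111111010
Split: l1_idx=7, l2_idx=3, offset=10
L1[7] = 1
L2[1][3] = 94
paddr = 94 * 16 + 10 = 1514

Answer: 1514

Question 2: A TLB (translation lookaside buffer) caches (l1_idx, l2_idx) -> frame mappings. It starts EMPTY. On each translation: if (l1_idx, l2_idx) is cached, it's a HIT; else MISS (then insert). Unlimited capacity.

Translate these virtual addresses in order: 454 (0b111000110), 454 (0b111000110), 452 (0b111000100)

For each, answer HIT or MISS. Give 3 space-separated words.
Answer: MISS HIT HIT

Derivation:
vaddr=454: (7,0) not in TLB -> MISS, insert
vaddr=454: (7,0) in TLB -> HIT
vaddr=452: (7,0) in TLB -> HIT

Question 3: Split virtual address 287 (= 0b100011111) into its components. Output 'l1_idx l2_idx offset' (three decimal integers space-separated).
Answer: 4 1 15

Derivation:
vaddr = 287 = 0b100011111
  top 3 bits -> l1_idx = 4
  next 2 bits -> l2_idx = 1
  bottom 4 bits -> offset = 15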